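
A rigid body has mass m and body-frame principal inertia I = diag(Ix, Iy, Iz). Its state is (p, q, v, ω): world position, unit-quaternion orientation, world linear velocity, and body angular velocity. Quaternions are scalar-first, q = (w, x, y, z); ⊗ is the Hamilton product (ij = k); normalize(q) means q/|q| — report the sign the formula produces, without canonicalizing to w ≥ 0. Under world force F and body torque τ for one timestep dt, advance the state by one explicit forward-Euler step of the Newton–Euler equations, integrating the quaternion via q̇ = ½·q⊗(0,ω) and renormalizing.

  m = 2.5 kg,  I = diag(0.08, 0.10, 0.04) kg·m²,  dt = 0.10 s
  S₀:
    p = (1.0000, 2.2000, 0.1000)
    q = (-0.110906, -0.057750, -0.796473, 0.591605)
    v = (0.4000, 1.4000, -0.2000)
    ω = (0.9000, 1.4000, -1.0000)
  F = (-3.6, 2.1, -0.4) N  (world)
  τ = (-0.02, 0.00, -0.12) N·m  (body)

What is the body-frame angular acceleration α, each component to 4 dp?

α = (-1.3000, 0.3600, -3.6300)

gyro term ω×Iω = (0.0840, -0.0360, 0.0252)
α = I⁻¹(τ − ω×Iω) = (-1.3000, 0.3600, -3.6300)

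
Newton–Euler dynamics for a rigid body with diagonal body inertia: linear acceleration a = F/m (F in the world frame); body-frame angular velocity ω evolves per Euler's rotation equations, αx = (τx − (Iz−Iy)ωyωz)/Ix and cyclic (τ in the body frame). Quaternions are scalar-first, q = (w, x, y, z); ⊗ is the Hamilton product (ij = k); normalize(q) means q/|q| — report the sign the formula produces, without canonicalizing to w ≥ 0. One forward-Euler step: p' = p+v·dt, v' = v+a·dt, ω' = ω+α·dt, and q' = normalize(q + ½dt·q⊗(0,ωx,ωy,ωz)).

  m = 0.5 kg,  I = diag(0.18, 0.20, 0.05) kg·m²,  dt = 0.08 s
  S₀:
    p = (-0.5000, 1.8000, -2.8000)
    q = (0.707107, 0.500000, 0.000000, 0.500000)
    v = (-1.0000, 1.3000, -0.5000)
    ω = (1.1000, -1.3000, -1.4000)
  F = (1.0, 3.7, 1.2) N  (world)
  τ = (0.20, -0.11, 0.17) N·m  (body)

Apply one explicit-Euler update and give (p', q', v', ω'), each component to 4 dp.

α = I⁻¹(τ − ω×Iω) = (2.6278, 0.4510, 3.9720)
new body rate ω' = (1.3102, -1.2639, -1.0822)
Hamilton product q⊗(0,ω) = (0.1500000, 1.4278177, 0.3307609, -1.6399498)
q + ½dt·q⊗(0,ω), renormalized = (0.7104, 0.5550, 0.0132, 0.4327)
linear accel F/m = (2.0000, 7.4000, 2.4000)
new position p' = (-0.5800, 1.9040, -2.8400)
v' = v + a·dt = (-0.8400, 1.8920, -0.3080)

p' = (-0.5800, 1.9040, -2.8400)
q' = (0.7104, 0.5550, 0.0132, 0.4327)
v' = (-0.8400, 1.8920, -0.3080)
ω' = (1.3102, -1.2639, -1.0822)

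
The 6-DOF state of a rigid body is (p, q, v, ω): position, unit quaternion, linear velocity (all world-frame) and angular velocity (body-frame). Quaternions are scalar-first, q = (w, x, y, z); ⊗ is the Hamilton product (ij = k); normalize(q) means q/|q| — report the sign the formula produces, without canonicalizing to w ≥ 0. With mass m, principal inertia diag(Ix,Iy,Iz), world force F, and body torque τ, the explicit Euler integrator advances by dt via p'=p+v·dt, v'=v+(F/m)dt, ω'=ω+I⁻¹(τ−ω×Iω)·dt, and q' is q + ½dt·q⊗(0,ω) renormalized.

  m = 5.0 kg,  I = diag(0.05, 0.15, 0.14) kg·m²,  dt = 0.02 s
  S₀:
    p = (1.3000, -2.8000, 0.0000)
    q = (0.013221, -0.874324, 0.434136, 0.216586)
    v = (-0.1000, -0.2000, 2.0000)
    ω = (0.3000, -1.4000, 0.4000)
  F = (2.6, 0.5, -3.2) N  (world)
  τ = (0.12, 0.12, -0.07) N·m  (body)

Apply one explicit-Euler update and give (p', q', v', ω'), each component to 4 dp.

p' = (1.2980, -2.8040, 0.0400)
q' = (0.0211, -0.8694, 0.4380, 0.2276)
v' = (-0.0896, -0.1980, 1.9872)
ω' = (0.3458, -1.3826, 0.3960)

a = F/m = (0.5200, 0.1000, -0.6400)
p' = p + v·dt = (1.2980, -2.8040, 0.0400)
v' = v + a·dt = (-0.0896, -0.1980, 1.9872)
angular accel α = (2.2880, 0.8720, -0.2000)
new body rate ω' = (0.3458, -1.3826, 0.3960)
2q̇ = q⊗(0,ω) = (0.7834532, 0.4808411, 0.3961960, 1.0991012)
q + ½dt·q⊗(0,ω), renormalized = (0.0211, -0.8694, 0.4380, 0.2276)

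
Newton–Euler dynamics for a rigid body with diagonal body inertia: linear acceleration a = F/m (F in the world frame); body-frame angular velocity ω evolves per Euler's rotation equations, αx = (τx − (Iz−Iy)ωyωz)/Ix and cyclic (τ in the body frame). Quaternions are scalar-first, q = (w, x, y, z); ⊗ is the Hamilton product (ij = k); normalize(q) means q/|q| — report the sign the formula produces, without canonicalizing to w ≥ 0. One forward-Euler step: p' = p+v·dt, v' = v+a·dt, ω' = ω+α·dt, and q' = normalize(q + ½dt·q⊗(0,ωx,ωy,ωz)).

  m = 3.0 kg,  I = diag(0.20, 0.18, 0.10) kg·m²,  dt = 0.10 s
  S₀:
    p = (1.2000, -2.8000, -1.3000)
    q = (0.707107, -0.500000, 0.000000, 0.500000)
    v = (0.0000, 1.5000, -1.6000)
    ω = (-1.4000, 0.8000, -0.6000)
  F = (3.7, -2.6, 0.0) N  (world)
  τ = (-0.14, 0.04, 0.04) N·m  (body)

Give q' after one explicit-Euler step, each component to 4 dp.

q' = (0.6846, -0.5674, -0.0216, 0.4571)

q⊗(0,ω) = (-0.4000000, -1.3899498, -0.4343144, -0.8242642)
q + ½dt·q⊗(0,ω), renormalized = (0.6846, -0.5674, -0.0216, 0.4571)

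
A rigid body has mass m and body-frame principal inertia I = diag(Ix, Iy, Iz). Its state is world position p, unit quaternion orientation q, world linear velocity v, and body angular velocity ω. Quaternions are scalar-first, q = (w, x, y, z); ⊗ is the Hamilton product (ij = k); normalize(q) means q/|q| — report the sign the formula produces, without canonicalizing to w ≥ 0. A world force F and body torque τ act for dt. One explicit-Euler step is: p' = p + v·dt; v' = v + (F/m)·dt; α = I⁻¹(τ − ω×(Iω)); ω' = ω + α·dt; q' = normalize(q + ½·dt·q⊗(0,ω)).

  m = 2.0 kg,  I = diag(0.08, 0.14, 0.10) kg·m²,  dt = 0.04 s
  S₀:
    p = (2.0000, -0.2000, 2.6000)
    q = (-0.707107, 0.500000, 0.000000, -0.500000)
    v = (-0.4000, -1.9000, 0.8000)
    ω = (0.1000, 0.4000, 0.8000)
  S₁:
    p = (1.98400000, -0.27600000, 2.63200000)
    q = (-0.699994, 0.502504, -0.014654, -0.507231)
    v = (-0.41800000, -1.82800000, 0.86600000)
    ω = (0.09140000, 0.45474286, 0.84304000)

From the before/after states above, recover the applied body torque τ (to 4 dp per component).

τ = (-0.0300, 0.1900, 0.1100)

ω₁ − ω₀ = (-0.00860000, 0.05474286, 0.04304000)
precession coupling = (-0.0128, -0.0016, 0.0024)
applied torque τ = (-0.0300, 0.1900, 0.1100)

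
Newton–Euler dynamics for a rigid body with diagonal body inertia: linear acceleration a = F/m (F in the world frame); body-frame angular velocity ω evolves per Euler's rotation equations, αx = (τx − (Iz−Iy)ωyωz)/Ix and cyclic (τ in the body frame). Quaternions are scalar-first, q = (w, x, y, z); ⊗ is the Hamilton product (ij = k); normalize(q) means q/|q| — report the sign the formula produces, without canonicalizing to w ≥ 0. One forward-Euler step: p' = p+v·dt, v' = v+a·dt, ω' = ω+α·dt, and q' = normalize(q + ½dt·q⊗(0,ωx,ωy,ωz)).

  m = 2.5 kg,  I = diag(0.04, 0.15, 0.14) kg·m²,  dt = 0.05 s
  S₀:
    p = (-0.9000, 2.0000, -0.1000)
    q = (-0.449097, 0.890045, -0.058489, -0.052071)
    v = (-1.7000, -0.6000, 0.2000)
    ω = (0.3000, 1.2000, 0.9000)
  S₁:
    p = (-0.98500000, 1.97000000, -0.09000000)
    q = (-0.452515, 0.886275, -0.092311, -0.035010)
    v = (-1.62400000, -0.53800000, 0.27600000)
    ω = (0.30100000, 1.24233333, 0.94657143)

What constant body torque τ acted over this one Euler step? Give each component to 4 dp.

τ = (-0.0100, 0.1000, 0.1700)

rate change Δω = (0.00100000, 0.04233333, 0.04657143)
ω₀×(Iω₀) = (-0.0108, -0.0270, 0.0396)
τ = I·(Δω/dt) + ω₀×(Iω₀) = (-0.0100, 0.1000, 0.1700)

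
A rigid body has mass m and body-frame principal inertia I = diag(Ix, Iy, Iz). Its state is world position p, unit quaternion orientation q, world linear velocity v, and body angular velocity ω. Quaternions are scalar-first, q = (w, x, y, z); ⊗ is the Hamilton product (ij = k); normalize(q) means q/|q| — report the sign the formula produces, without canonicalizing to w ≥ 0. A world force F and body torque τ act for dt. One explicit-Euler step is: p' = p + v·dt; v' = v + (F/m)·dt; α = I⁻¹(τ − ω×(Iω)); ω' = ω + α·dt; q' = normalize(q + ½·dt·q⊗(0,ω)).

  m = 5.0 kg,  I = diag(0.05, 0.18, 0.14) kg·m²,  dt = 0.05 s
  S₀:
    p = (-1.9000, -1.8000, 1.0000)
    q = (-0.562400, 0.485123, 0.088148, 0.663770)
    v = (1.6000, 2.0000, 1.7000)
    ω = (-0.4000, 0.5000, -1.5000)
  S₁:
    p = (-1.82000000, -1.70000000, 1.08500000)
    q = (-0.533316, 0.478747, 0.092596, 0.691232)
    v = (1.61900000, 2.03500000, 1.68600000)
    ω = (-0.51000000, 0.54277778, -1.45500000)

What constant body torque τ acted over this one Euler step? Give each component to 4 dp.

Δω = ω₁−ω₀ = (-0.11000000, 0.04277778, 0.04500000)
ω₀×(Iω₀) = (0.0300, -0.0540, -0.0260)
applied torque τ = (-0.0800, 0.1000, 0.1000)

τ = (-0.0800, 0.1000, 0.1000)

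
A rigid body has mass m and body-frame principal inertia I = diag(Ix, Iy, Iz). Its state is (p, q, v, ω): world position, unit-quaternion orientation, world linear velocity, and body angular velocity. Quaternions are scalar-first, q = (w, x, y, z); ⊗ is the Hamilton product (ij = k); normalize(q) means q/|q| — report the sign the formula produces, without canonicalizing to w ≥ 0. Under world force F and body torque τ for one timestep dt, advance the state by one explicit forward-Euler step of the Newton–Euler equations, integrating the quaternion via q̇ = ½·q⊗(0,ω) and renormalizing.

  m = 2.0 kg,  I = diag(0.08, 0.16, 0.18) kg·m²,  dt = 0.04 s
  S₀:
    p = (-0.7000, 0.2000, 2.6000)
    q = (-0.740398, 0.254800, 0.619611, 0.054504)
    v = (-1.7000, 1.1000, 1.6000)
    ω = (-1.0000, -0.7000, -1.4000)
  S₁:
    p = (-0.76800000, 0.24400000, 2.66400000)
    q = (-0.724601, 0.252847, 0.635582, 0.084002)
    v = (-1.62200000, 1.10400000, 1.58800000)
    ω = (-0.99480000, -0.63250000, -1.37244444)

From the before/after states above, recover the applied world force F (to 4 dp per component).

Δv = v₁−v₀ = (0.07800000, 0.00400000, -0.01200000)
F = m·Δv/dt = (3.9000, 0.2000, -0.6000)

F = (3.9000, 0.2000, -0.6000)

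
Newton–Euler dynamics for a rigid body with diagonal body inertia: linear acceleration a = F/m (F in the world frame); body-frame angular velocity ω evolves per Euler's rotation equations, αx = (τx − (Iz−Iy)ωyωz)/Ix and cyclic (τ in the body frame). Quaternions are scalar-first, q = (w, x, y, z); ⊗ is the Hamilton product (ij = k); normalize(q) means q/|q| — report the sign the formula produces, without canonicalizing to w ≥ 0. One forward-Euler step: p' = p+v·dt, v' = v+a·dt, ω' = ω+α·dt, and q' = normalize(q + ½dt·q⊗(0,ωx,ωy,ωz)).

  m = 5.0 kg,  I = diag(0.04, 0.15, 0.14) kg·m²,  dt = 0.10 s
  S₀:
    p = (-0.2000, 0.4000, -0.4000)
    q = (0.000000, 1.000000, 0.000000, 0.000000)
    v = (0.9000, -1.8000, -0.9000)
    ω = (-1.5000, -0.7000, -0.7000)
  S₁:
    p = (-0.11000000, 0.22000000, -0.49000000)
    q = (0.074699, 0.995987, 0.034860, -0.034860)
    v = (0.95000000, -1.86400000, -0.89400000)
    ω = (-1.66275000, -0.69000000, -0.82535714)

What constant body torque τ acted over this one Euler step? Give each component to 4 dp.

rate change Δω = (-0.16275000, 0.01000000, -0.12535714)
applied torque τ = (-0.0700, -0.0900, -0.0600)

τ = (-0.0700, -0.0900, -0.0600)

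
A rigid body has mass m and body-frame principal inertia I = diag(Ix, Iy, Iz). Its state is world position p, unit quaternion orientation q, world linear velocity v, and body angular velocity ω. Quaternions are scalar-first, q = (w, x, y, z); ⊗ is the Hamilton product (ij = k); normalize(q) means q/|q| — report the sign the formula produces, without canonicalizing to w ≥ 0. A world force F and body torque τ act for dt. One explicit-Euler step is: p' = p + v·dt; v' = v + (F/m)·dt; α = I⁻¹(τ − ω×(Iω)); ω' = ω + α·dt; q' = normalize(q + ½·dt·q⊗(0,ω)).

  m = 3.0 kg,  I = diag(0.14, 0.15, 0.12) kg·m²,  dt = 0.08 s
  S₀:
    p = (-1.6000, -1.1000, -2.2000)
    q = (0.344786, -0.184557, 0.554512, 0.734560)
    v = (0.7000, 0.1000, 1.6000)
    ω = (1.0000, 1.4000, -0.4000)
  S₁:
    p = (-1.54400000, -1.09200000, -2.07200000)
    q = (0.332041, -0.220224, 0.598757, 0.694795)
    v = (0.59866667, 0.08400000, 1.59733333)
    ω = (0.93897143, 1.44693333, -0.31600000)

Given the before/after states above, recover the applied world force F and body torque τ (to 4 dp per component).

F = (-3.8000, -0.6000, -0.1000)
τ = (-0.0900, 0.0800, 0.1400)

v₁ − v₀ = (-0.10133333, -0.01600000, -0.00266667)
m·(v₁−v₀)/dt = (-3.8000, -0.6000, -0.1000)
ω₁ − ω₀ = (-0.06102857, 0.04693333, 0.08400000)
ω₀×(Iω₀) = (0.0168, -0.0080, 0.0140)
τ = I·(Δω/dt) + ω₀×(Iω₀) = (-0.0900, 0.0800, 0.1400)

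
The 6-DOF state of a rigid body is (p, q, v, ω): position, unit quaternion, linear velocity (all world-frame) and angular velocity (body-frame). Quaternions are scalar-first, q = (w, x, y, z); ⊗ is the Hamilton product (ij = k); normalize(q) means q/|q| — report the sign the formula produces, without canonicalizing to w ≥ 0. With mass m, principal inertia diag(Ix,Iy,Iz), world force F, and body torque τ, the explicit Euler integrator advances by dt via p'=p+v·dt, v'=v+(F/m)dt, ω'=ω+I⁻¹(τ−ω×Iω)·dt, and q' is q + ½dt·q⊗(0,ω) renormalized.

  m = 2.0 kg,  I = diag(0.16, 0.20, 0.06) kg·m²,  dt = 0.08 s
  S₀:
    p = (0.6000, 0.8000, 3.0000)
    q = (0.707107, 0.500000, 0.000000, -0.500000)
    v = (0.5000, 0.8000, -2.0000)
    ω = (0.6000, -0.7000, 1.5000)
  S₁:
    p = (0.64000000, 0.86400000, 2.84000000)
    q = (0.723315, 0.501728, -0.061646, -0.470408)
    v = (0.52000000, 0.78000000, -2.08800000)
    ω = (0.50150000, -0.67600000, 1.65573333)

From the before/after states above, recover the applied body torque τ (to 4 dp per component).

Δω = ω₁−ω₀ = (-0.09850000, 0.02400000, 0.15573333)
I·α + gyro = (-0.0500, 0.1500, 0.1000)

τ = (-0.0500, 0.1500, 0.1000)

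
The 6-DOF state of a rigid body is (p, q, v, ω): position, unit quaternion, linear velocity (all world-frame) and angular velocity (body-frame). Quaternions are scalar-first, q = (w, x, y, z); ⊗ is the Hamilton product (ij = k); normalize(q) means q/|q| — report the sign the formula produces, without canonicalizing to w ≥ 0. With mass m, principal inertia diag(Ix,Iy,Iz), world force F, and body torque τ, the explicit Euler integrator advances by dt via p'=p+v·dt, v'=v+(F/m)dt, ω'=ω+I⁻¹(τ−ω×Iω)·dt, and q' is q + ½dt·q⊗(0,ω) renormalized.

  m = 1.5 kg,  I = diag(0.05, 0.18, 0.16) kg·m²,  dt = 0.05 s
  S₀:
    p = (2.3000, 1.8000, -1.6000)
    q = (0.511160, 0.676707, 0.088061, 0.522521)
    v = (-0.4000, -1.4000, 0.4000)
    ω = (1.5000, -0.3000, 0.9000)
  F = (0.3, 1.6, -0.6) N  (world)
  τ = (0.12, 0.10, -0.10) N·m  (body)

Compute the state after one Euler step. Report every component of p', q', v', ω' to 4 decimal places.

a = (0.2000, 1.0667, -0.4000)
p' = p + v·dt = (2.2800, 1.7300, -1.5800)
v + (F/m)dt = (-0.3900, -1.3467, 0.3800)
gyro term ω×Iω = (0.0054, -0.1485, -0.0585)
angular accel α = (2.2920, 1.3806, -0.2594)
ω' = ω + α·dt = (1.6146, -0.2310, 0.8870)
2q̇ = q⊗(0,ω) = (-1.4589111, 1.0027512, 0.0213972, 0.1249404)
q' = normalize(q + ½dt·q⊗(0,ω)) = (0.4742, 0.7011, 0.0885, 0.5251)

p' = (2.2800, 1.7300, -1.5800)
q' = (0.4742, 0.7011, 0.0885, 0.5251)
v' = (-0.3900, -1.3467, 0.3800)
ω' = (1.6146, -0.2310, 0.8870)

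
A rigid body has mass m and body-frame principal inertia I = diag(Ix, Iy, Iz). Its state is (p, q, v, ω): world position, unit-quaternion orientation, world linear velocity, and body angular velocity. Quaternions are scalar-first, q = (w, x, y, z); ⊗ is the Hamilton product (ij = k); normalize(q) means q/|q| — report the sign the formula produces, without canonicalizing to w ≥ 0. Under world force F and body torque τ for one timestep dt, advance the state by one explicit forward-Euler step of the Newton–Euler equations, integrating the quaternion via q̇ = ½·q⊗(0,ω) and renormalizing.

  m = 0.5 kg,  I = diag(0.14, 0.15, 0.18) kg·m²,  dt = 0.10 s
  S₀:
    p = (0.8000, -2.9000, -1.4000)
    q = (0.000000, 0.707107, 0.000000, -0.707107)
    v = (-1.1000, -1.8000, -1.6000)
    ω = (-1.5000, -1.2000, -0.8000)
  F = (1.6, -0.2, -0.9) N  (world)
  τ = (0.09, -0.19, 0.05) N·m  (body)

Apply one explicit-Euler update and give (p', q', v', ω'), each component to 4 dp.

p' = (0.6900, -3.0800, -1.5600)
q' = (0.0246, 0.6611, 0.0809, -0.7455)
v' = (-0.7800, -1.8400, -1.7800)
ω' = (-1.4563, -1.2947, -0.7822)

p' = p + v·dt = (0.6900, -3.0800, -1.5600)
v' = v + a·dt = (-0.7800, -1.8400, -1.7800)
angular accel α = (0.4371, -0.9467, 0.1778)
ω + α·dt = (-1.4563, -1.2947, -0.7822)
q⊗(0,ω) = (0.4949749, -0.8485284, 1.6263461, -0.8485284)
q' = normalize(q + ½dt·q⊗(0,ω)) = (0.0246, 0.6611, 0.0809, -0.7455)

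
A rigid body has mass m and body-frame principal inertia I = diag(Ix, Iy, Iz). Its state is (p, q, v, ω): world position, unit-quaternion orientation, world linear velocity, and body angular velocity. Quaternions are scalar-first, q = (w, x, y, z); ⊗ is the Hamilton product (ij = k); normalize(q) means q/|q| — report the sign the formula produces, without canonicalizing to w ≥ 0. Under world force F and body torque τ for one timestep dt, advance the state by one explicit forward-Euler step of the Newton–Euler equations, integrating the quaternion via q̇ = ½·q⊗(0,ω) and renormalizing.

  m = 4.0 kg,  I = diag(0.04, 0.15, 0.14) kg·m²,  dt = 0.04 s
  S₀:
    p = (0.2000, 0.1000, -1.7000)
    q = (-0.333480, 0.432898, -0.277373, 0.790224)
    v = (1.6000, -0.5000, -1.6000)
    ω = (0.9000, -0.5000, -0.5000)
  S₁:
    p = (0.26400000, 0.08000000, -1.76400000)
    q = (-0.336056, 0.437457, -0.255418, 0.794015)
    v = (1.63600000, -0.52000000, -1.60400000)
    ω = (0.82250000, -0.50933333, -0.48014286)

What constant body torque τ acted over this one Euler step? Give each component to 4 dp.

τ = (-0.0800, 0.0100, 0.0200)

ω₁ − ω₀ = (-0.07750000, -0.00933333, 0.01985714)
ω₀×(Iω₀) = (-0.0025, 0.0450, -0.0495)
τ = I·(Δω/dt) + ω₀×(Iω₀) = (-0.0800, 0.0100, 0.0200)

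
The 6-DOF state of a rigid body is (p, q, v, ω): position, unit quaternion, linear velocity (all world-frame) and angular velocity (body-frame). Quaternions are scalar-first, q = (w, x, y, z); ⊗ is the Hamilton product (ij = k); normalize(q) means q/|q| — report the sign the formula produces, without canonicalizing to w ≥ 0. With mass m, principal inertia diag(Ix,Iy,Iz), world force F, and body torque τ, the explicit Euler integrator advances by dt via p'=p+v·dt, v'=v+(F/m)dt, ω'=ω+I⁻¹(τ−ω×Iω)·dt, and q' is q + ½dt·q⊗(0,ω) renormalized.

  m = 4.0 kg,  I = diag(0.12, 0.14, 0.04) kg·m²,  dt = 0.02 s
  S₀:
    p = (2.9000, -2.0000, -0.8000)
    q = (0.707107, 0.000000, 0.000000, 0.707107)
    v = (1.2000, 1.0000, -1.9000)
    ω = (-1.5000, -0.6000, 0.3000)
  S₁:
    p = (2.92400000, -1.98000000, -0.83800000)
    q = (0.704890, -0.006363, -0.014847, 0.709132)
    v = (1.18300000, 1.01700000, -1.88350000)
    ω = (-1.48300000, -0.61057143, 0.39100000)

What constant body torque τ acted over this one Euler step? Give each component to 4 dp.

τ = (0.1200, -0.1100, 0.2000)

rate change Δω = (0.01700000, -0.01057143, 0.09100000)
precession coupling = (0.0180, -0.0360, 0.0180)
applied torque τ = (0.1200, -0.1100, 0.2000)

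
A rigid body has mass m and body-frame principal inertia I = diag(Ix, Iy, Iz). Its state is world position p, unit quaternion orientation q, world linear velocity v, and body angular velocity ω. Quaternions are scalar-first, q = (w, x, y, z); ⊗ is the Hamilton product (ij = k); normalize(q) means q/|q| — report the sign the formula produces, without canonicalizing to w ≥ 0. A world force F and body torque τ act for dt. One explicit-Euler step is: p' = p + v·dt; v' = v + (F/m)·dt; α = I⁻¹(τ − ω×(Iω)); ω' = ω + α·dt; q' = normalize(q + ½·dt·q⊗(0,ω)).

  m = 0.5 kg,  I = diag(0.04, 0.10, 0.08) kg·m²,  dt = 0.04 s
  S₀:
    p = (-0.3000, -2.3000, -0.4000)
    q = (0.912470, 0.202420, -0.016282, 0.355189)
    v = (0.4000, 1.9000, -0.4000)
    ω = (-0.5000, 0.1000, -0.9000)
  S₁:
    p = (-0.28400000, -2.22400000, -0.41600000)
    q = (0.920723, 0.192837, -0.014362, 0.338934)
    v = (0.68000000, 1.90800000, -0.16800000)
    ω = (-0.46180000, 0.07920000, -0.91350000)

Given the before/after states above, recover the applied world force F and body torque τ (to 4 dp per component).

rate change Δω = (0.03820000, -0.02080000, -0.01350000)
precession coupling = (0.0018, -0.0180, -0.0030)
τ = I·(Δω/dt) + ω₀×(Iω₀) = (0.0400, -0.0700, -0.0300)
velocity change Δv = (0.28000000, 0.00800000, 0.23200000)
applied force F = (3.5000, 0.1000, 2.9000)

F = (3.5000, 0.1000, 2.9000)
τ = (0.0400, -0.0700, -0.0300)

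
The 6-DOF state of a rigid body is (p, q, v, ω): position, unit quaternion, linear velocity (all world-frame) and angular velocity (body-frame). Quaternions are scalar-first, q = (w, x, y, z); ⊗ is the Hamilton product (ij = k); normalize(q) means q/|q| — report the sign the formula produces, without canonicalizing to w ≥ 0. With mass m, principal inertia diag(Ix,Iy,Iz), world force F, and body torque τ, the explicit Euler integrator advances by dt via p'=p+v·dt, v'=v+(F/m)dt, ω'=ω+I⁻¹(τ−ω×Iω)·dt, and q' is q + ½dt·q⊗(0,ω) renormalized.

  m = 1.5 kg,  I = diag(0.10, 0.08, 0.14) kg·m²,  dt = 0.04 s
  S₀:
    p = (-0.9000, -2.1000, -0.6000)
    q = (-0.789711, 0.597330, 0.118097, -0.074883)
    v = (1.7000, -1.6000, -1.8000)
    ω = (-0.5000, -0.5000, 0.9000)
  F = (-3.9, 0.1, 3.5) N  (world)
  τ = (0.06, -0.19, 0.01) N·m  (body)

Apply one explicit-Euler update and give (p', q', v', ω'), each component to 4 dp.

p' = p + v·dt = (-0.8320, -2.1640, -0.6720)
v' = v + a·dt = (1.5960, -1.5973, -1.7067)
precession coupling ω×(Iω) = (-0.0270, 0.0180, -0.0050)
angular accel α = (0.8700, -2.6000, 0.1071)
ω' = ω + α·dt = (-0.4652, -0.6040, 0.9043)
q⊗(0,ω) = (0.4251082, 0.4637013, -0.1053000, -0.9503564)
q + ½dt·q⊗(0,ω), renormalized = (-0.7810, 0.6064, 0.1160, -0.0939)

p' = (-0.8320, -2.1640, -0.6720)
q' = (-0.7810, 0.6064, 0.1160, -0.0939)
v' = (1.5960, -1.5973, -1.7067)
ω' = (-0.4652, -0.6040, 0.9043)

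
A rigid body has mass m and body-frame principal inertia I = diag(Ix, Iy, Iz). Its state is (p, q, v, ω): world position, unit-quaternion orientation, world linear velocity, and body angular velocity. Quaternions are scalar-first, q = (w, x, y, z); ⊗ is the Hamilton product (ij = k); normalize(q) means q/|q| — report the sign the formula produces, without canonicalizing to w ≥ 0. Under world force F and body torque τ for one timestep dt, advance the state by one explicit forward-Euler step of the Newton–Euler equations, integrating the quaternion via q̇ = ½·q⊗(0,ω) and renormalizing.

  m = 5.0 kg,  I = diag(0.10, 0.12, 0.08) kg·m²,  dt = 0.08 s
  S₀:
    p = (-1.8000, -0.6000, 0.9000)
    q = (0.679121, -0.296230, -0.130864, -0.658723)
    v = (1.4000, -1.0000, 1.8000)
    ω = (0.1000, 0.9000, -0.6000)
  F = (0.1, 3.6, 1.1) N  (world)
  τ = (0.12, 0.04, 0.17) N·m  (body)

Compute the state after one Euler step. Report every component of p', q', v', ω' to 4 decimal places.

a = (0.0200, 0.7200, 0.2200)
p' = p + v·dt = (-1.6880, -0.6800, 1.0440)
v' = v + a·dt = (1.4016, -0.9424, 1.8176)
gyro term ω×Iω = (0.0216, -0.0012, 0.0018)
(τ − ω×Iω)/I = (0.9840, 0.3433, 2.1025)
ω' = ω + α·dt = (0.1787, 0.9275, -0.4318)
Hamilton product q⊗(0,ω) = (-0.2478332, 0.7392812, 0.3675986, -0.6609932)
q' = normalize(q + ½dt·q⊗(0,ω)) = (0.6686, -0.2664, -0.1161, -0.6845)

p' = (-1.6880, -0.6800, 1.0440)
q' = (0.6686, -0.2664, -0.1161, -0.6845)
v' = (1.4016, -0.9424, 1.8176)
ω' = (0.1787, 0.9275, -0.4318)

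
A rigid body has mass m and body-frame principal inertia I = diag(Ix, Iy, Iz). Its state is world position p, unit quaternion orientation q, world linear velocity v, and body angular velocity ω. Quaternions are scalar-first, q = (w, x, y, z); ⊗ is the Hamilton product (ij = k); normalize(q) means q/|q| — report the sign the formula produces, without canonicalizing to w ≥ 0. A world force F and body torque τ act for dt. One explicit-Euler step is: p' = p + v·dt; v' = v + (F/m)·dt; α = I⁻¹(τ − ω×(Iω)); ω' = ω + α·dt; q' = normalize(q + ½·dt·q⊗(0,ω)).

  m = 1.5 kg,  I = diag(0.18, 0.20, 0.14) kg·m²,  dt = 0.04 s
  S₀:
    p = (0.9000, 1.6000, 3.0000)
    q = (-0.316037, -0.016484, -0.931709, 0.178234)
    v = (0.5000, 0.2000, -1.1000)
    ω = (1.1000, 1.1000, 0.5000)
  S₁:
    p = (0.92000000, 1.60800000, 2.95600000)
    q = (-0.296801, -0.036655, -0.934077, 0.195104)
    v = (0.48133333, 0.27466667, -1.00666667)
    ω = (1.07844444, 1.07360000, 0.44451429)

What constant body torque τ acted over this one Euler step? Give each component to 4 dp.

ω₁ − ω₀ = (-0.02155556, -0.02640000, -0.05548571)
gyro term ω₀×Iω₀ = (-0.0330, 0.0220, 0.0242)
applied torque τ = (-0.1300, -0.1100, -0.1700)

τ = (-0.1300, -0.1100, -0.1700)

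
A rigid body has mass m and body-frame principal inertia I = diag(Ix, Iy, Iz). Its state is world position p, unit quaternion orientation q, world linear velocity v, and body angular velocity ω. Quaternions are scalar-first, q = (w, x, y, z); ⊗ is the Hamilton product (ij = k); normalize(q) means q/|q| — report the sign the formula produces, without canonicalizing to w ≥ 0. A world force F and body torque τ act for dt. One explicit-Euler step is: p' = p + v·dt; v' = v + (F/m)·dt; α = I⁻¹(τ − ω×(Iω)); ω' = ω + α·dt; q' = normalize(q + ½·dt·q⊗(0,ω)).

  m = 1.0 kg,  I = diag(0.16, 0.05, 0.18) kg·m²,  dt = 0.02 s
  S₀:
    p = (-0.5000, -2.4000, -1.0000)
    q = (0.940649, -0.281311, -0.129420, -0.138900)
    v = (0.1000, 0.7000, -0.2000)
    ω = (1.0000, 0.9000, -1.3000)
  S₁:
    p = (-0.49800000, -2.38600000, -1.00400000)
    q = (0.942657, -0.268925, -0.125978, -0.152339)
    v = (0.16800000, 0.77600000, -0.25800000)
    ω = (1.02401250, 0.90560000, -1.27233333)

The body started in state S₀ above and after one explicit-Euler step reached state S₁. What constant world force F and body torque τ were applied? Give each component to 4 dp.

ω₁ − ω₀ = (0.02401250, 0.00560000, 0.02766667)
gyro term ω₀×Iω₀ = (-0.1521, 0.0260, -0.0990)
I·α + gyro = (0.0400, 0.0400, 0.1500)
velocity change Δv = (0.06800000, 0.07600000, -0.05800000)
m·(v₁−v₀)/dt = (3.4000, 3.8000, -2.9000)

F = (3.4000, 3.8000, -2.9000)
τ = (0.0400, 0.0400, 0.1500)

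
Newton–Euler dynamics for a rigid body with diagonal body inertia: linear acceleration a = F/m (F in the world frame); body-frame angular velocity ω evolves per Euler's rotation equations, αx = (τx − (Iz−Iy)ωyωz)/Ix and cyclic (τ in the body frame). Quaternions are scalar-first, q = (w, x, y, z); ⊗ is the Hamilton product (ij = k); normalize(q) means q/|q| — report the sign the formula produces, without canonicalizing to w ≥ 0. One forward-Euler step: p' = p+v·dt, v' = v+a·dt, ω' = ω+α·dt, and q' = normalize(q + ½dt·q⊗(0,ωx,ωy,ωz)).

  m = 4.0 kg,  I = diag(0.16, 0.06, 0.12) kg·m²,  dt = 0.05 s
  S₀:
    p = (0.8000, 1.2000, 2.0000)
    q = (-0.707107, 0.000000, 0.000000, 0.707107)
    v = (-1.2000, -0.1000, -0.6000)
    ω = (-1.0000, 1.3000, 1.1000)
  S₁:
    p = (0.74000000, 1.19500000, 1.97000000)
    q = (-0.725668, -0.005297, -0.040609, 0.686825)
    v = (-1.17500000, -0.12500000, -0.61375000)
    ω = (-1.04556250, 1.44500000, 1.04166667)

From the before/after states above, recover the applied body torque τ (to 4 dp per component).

Δω = ω₁−ω₀ = (-0.04556250, 0.14500000, -0.05833333)
ω₀×(Iω₀) = (0.0858, -0.0440, 0.1300)
τ = I·(Δω/dt) + ω₀×(Iω₀) = (-0.0600, 0.1300, -0.0100)

τ = (-0.0600, 0.1300, -0.0100)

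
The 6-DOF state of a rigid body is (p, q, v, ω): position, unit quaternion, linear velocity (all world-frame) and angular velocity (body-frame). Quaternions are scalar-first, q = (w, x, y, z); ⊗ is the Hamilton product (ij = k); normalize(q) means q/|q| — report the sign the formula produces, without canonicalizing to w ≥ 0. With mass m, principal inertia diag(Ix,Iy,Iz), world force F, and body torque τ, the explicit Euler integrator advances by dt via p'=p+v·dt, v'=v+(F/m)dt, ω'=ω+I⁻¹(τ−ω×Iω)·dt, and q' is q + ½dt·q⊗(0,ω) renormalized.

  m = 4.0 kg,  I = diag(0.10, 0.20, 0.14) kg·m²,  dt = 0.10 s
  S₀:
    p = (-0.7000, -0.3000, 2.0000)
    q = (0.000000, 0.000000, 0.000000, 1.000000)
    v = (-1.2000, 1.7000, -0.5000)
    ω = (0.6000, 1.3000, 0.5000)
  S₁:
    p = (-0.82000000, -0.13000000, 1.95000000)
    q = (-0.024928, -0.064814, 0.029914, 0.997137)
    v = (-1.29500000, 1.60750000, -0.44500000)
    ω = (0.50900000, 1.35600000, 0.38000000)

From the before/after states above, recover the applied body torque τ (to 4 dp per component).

τ = (-0.1300, 0.1000, -0.0900)

Δω = ω₁−ω₀ = (-0.09100000, 0.05600000, -0.12000000)
applied torque τ = (-0.1300, 0.1000, -0.0900)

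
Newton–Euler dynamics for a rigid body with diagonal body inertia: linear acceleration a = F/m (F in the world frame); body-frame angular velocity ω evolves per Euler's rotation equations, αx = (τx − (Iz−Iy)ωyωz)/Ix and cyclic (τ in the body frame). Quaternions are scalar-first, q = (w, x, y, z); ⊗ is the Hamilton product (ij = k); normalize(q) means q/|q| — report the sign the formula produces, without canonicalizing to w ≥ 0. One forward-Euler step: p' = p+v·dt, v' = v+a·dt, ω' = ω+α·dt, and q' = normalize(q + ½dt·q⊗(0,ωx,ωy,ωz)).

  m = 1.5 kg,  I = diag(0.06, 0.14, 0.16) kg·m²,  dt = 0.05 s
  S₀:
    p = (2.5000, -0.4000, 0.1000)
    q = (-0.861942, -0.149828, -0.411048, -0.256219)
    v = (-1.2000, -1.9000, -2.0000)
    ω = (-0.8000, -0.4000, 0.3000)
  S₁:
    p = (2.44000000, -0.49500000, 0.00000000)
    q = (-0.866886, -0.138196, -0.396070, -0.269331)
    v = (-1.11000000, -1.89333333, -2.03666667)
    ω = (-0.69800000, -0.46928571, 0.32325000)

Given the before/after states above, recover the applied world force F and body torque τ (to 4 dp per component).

F = (2.7000, 0.2000, -1.1000)
τ = (0.1200, -0.1700, 0.1000)

rate change Δω = (0.10200000, -0.06928571, 0.02325000)
precession coupling = (-0.0024, 0.0240, 0.0256)
τ = I·(Δω/dt) + ω₀×(Iω₀) = (0.1200, -0.1700, 0.1000)
v₁ − v₀ = (0.09000000, 0.00666667, -0.03666667)
F = m·Δv/dt = (2.7000, 0.2000, -1.1000)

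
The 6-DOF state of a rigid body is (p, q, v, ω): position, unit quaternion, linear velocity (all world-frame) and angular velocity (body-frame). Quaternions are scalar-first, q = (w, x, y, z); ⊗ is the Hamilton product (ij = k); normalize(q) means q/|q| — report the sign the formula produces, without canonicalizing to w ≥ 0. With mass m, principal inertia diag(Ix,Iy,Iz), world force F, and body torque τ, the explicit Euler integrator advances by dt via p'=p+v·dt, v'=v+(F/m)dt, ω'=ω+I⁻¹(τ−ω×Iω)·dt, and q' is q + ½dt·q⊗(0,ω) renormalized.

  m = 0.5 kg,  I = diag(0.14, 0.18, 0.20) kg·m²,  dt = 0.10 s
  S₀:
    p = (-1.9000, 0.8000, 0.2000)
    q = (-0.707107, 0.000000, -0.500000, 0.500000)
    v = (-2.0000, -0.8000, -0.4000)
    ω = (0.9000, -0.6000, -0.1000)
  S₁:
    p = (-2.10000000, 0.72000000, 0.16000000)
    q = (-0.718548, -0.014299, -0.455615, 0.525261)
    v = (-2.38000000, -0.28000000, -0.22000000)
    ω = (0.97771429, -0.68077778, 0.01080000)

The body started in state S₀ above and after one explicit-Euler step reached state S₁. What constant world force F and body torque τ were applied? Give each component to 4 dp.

Δv = v₁−v₀ = (-0.38000000, 0.52000000, 0.18000000)
m·(v₁−v₀)/dt = (-1.9000, 2.6000, 0.9000)
ω₁ − ω₀ = (0.07771429, -0.08077778, 0.11080000)
ω₀×(Iω₀) = (0.0012, 0.0054, -0.0216)
applied torque τ = (0.1100, -0.1400, 0.2000)

F = (-1.9000, 2.6000, 0.9000)
τ = (0.1100, -0.1400, 0.2000)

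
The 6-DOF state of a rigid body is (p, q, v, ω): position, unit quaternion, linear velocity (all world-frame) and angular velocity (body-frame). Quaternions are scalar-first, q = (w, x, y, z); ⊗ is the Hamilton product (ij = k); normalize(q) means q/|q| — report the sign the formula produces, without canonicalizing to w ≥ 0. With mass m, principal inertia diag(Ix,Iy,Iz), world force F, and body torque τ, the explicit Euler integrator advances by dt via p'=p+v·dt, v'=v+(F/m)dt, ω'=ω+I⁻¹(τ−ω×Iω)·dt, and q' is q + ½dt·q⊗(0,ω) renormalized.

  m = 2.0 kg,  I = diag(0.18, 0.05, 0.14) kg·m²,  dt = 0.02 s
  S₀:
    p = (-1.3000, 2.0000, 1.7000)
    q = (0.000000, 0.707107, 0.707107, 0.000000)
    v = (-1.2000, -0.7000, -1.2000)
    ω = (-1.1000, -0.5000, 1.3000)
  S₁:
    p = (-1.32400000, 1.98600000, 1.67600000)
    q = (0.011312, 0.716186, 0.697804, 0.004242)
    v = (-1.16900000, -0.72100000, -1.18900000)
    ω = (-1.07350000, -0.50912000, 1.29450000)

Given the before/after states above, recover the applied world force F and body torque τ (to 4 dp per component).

F = (3.1000, -2.1000, 1.1000)
τ = (0.1800, -0.0800, -0.1100)

v₁ − v₀ = (0.03100000, -0.02100000, 0.01100000)
applied force F = (3.1000, -2.1000, 1.1000)
rate change Δω = (0.02650000, -0.00912000, -0.00550000)
gyro term ω₀×Iω₀ = (-0.0585, -0.0572, -0.0715)
τ = I·(Δω/dt) + ω₀×(Iω₀) = (0.1800, -0.0800, -0.1100)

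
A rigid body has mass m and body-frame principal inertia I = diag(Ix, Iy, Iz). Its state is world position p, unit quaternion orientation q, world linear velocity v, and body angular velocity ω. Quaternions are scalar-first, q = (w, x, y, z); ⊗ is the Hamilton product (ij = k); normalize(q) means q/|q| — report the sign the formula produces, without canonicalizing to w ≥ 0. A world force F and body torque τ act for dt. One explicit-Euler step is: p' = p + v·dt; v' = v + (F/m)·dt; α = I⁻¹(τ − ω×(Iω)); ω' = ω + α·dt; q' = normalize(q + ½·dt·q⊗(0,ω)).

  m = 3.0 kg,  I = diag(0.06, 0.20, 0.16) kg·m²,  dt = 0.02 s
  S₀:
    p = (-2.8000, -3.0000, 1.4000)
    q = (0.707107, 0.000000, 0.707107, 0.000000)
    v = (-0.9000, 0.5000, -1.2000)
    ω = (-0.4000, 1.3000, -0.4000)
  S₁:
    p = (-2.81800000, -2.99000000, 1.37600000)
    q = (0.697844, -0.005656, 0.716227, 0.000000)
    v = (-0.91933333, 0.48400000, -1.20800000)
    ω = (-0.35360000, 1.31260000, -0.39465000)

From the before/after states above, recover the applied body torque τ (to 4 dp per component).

Δω = ω₁−ω₀ = (0.04640000, 0.01260000, 0.00535000)
precession coupling = (0.0208, -0.0160, -0.0728)
τ = I·(Δω/dt) + ω₀×(Iω₀) = (0.1600, 0.1100, -0.0300)

τ = (0.1600, 0.1100, -0.0300)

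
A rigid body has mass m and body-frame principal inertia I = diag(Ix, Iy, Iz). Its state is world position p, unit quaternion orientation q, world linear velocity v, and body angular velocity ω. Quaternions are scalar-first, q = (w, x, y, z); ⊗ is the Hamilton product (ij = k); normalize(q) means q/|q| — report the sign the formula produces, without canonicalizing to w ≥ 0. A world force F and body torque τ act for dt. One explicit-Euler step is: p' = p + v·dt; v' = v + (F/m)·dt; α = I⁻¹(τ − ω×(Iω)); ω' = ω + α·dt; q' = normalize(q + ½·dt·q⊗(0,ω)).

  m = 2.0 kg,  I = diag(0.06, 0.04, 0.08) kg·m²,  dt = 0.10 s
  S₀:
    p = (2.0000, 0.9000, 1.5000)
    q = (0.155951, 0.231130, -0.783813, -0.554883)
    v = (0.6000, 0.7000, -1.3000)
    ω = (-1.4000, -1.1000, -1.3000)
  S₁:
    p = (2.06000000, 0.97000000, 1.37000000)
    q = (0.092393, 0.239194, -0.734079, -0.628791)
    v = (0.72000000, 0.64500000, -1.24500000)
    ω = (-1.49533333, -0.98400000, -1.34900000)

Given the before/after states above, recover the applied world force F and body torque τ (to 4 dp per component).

F = (2.4000, -1.1000, 1.1000)
τ = (0.0000, 0.0100, -0.0700)

rate change Δω = (-0.09533333, 0.11600000, -0.04900000)
τ = I·(Δω/dt) + ω₀×(Iω₀) = (0.0000, 0.0100, -0.0700)
Δv = v₁−v₀ = (0.12000000, -0.05500000, 0.05500000)
m·(v₁−v₀)/dt = (2.4000, -1.1000, 1.1000)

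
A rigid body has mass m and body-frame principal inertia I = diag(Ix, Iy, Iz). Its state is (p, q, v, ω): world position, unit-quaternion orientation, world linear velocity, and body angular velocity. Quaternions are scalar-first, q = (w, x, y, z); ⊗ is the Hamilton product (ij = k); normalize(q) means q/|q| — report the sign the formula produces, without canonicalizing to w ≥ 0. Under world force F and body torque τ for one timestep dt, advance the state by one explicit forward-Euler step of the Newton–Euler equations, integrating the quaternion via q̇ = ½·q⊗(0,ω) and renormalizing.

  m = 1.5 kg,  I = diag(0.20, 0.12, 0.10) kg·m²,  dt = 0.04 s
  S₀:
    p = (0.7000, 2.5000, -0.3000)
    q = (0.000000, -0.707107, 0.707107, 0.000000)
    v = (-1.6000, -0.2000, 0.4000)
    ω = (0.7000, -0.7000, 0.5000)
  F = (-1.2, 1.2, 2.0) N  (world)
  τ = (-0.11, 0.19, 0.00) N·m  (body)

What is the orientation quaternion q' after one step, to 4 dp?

q⊗(0,ω) = (0.9899498, 0.3535535, 0.3535535, 0.0000000)
q' = normalize(q + ½dt·q⊗(0,ω)) = (0.0198, -0.6999, 0.7140, 0.0000)

q' = (0.0198, -0.6999, 0.7140, 0.0000)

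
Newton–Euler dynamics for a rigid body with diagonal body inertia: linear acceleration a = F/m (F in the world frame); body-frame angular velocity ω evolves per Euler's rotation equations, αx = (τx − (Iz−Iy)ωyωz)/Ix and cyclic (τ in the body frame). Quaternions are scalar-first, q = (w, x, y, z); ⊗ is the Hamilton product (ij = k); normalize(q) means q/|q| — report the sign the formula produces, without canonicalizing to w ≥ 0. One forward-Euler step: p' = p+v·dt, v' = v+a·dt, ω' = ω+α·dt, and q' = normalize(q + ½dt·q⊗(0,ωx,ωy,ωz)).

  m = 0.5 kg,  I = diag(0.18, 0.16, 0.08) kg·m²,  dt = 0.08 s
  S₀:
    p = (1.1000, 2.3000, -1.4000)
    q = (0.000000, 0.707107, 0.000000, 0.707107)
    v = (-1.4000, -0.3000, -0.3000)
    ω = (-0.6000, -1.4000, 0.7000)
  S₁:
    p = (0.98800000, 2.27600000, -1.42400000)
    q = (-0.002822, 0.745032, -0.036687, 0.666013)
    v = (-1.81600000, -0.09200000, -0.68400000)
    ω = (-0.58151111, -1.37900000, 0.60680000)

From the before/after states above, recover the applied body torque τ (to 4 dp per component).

rate change Δω = (0.01848889, 0.02100000, -0.09320000)
I·α + gyro = (0.1200, 0.0000, -0.1100)

τ = (0.1200, 0.0000, -0.1100)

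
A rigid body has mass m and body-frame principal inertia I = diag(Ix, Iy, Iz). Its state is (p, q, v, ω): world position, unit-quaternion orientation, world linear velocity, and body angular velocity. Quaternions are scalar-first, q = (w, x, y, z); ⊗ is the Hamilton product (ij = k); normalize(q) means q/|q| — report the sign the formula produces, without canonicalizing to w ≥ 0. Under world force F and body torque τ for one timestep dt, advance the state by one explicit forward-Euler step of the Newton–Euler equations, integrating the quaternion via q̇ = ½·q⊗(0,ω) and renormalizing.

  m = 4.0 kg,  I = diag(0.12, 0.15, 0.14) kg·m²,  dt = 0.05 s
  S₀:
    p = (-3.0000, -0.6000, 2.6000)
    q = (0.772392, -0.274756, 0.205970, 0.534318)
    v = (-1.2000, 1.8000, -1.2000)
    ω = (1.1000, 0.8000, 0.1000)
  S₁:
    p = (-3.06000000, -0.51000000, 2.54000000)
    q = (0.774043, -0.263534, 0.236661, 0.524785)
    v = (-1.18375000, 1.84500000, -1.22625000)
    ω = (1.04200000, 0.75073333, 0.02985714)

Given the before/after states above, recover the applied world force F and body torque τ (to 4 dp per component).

F = (1.3000, 3.6000, -2.1000)
τ = (-0.1400, -0.1500, -0.1700)

rate change Δω = (-0.05800000, -0.04926667, -0.07014286)
precession coupling = (-0.0008, -0.0022, 0.0264)
I·α + gyro = (-0.1400, -0.1500, -0.1700)
velocity change Δv = (0.01625000, 0.04500000, -0.02625000)
applied force F = (1.3000, 3.6000, -2.1000)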